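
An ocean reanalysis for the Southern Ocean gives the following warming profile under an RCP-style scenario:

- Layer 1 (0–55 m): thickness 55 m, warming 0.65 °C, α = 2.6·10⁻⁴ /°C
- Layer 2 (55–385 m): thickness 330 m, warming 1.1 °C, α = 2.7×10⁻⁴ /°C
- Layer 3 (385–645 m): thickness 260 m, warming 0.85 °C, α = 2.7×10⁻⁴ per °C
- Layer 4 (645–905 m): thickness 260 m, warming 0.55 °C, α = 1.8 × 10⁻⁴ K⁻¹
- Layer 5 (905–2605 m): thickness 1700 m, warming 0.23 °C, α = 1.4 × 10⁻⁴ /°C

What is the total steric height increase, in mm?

0.65 × 55 × 2.6×10⁻⁴ = 0.009295 m
Layer 2: 330 × 1.1 × 2.7×10⁻⁴ = 0.09801 m
385–645 m: 260 × 0.85 × 2.7×10⁻⁴ = 0.05967 m
1.8×10⁻⁴ × 260 × 0.55 = 0.02574 m
905–2605 m: 1.4×10⁻⁴ × 1700 × 0.23 = 0.05474 m
Δh = 0.009295 + 0.09801 + 0.05967 + 0.02574 + 0.05474 = 0.247455 m

about 247 mm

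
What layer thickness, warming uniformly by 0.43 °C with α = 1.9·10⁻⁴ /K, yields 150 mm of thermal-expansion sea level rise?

about 1800 m

H = Δh/(αΔT) = 0.15 / (1.9×10⁻⁴ × 0.43) ≈ 1836 m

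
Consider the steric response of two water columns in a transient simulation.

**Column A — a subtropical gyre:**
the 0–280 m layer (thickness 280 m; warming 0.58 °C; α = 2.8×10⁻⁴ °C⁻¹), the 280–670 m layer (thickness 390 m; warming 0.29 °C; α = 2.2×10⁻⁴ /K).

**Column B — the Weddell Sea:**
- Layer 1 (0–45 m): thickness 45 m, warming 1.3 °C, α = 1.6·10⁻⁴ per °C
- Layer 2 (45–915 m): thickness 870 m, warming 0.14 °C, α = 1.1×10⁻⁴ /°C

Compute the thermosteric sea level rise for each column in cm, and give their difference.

A: 7.04 cm; B: 2.28 cm; difference 4.76 cm

A 0–280 m: 280 × 2.8×10⁻⁴ × 0.58 = 0.045472 m
A 280–670 m: 390 × 0.29 × 2.2×10⁻⁴ = 0.024882 m
A total: 0.070354 m
B Layer 1: 1.3 × 1.6×10⁻⁴ × 45 = 0.00936 m
B 45–915 m: 1.1×10⁻⁴ × 0.14 × 870 = 0.013398 m
B total: 0.022758 m
Difference: 0.070354 − 0.022758 = 0.047596 m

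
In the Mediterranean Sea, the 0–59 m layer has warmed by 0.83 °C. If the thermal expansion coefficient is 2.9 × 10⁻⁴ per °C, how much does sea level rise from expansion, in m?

0.014 m

Δh = αΔT·H = 2.9×10⁻⁴ × 0.83 × 59 = 0.0142013 m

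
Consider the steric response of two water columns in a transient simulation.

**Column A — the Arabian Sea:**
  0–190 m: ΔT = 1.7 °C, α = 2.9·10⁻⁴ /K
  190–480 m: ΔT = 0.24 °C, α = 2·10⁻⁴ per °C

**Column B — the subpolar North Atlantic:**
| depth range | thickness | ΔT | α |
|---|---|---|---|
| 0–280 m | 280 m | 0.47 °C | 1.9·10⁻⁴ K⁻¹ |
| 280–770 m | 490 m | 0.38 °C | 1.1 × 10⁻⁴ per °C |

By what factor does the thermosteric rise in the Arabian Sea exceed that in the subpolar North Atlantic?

2.4

A Layer 1: 2.9×10⁻⁴ × 1.7 × 190 = 0.09367 m
A 190–480 m: 2×10⁻⁴ × 290 × 0.24 = 0.01392 m
A total: 0.10759 m
B 0–280 m: 280 × 1.9×10⁻⁴ × 0.47 = 0.025004 m
B 280–770 m: 0.38 × 1.1×10⁻⁴ × 490 = 0.020482 m
B total: 0.045486 m
Ratio: 0.10759 / 0.045486 ≈ 2.365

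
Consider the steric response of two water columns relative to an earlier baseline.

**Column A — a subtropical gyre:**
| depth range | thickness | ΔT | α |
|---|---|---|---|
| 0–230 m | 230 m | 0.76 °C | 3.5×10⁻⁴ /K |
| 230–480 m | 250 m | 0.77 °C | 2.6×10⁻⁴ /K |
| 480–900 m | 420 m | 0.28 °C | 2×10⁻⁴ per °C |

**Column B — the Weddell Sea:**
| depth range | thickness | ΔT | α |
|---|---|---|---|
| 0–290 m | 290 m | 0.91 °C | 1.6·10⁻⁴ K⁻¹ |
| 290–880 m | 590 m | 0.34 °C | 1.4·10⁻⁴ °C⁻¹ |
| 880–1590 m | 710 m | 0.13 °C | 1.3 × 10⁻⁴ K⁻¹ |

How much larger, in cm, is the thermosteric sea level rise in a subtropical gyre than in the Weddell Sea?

A 0–230 m: 0.76 × 3.5×10⁻⁴ × 230 = 0.06118 m
A 0.77 × 250 × 2.6×10⁻⁴ = 0.05005 m
A 2×10⁻⁴ × 420 × 0.28 = 0.02352 m
A total: 0.13475 m
B 290 × 0.91 × 1.6×10⁻⁴ = 0.042224 m
B 0.34 × 590 × 1.4×10⁻⁴ = 0.028084 m
B 880–1590 m: 710 × 0.13 × 1.3×10⁻⁴ = 0.011999 m
B total: 0.082307 m
Difference: 0.13475 − 0.082307 = 0.052443 m

5.2 cm larger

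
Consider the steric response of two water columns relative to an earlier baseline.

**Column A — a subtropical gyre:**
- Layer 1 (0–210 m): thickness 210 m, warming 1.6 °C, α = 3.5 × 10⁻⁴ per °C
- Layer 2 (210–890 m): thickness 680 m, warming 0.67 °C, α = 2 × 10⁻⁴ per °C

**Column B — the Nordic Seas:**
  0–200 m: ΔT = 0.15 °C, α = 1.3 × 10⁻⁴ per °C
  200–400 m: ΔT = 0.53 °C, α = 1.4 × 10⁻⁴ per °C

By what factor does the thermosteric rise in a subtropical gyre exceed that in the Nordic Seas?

a factor of 11

A Layer 1: 3.5×10⁻⁴ × 210 × 1.6 = 0.11760 m
A Layer 2: 680 × 0.67 × 2×10⁻⁴ = 0.09112 m
A total: 0.20872 m
B Layer 1: 0.15 × 1.3×10⁻⁴ × 200 = 0.00390 m
B 1.4×10⁻⁴ × 0.53 × 200 = 0.01484 m
B total: 0.01874 m
Ratio: 0.20872 / 0.01874 ≈ 11.14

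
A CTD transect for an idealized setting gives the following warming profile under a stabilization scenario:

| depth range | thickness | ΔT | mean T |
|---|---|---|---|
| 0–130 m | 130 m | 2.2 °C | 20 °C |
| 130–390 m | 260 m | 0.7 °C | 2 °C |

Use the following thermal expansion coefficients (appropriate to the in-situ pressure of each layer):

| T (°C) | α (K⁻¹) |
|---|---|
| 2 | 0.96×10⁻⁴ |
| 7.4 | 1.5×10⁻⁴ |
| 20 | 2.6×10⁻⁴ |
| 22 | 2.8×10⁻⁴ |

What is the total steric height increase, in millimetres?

92 mm of thermosteric rise

Layer 1 at 20 °C → α = 2.6×10⁻⁴ K⁻¹
Layer 2 at 2 °C → α = 0.96×10⁻⁴ K⁻¹
Layer 1: 2.2 × 2.6×10⁻⁴ × 130 = 0.07436 m
Layer 2: 0.7 × 260 × 0.96×10⁻⁴ = 0.017472 m
Δh = 0.07436 + 0.017472 = 0.091832 m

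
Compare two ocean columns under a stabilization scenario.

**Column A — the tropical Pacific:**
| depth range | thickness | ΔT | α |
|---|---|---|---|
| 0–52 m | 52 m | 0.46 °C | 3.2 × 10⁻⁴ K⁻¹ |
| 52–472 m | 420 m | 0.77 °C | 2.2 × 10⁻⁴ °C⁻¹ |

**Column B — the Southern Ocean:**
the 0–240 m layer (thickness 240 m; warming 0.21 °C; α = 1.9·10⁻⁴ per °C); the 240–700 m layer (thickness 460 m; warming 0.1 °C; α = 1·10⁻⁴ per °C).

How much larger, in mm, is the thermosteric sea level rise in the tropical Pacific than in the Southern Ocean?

A 52 × 3.2×10⁻⁴ × 0.46 = 0.0076544 m
A 52–472 m: 0.77 × 420 × 2.2×10⁻⁴ = 0.071148 m
A total: 0.0788024 m
B Layer 1: 0.21 × 240 × 1.9×10⁻⁴ = 0.009576 m
B 460 × 0.1 × 1×10⁻⁴ = 0.00460 m
B total: 0.014176 m
Difference: 0.0788024 − 0.014176 = 0.0646264 m

64.6 mm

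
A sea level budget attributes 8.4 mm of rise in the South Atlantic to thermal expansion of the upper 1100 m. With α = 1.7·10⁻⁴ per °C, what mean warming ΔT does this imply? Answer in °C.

ΔT ≈ 0.045 °C

ΔT = Δh/(αH) = 0.0084 / (1.7×10⁻⁴ × 1100) ≈ 0.04492 °C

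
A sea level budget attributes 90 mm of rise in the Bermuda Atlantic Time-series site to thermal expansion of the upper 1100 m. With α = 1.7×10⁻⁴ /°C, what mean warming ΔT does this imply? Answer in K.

ΔT = Δh/(αH) = 0.09 / (1.7×10⁻⁴ × 1100) ≈ 0.4813 K

ΔT ≈ 0.481 K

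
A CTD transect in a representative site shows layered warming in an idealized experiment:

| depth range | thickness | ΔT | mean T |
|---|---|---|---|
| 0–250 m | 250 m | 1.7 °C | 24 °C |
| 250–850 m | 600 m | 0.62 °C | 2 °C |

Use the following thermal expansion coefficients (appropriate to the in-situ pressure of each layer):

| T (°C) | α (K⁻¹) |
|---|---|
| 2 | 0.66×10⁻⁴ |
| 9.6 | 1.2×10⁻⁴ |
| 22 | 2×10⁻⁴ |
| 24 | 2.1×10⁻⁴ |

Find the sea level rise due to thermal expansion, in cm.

Layer 1 at 24 °C → α = 2.1×10⁻⁴ K⁻¹
Layer 2 at 2 °C → α = 0.66×10⁻⁴ K⁻¹
Layer 1: 2.1×10⁻⁴ × 1.7 × 250 = 0.08925 m
Layer 2: 0.62 × 0.66×10⁻⁴ × 600 = 0.024552 m
Δh = 0.08925 + 0.024552 = 0.113802 m

about 11 cm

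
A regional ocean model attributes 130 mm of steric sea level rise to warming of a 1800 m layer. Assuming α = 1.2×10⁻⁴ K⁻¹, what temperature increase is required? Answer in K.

ΔT = Δh/(αH) = 0.13 / (1.2×10⁻⁴ × 1800) ≈ 0.6019 K

0.602 K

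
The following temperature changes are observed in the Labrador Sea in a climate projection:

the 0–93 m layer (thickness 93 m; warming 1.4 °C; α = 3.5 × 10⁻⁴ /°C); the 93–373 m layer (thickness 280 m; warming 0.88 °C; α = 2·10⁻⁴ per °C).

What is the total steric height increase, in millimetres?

Layer 1: 93 × 3.5×10⁻⁴ × 1.4 = 0.04557 m
0.88 × 2×10⁻⁴ × 280 = 0.04928 m
Δh = 0.04557 + 0.04928 = 0.09485 m

Δh ≈ 94.9 mm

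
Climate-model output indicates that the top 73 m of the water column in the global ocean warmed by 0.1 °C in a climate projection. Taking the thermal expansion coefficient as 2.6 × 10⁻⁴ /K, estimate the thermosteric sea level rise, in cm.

Δh = 0.190 cm

Δh = αΔT·H = 2.6×10⁻⁴ × 0.1 × 73 = 0.001898 m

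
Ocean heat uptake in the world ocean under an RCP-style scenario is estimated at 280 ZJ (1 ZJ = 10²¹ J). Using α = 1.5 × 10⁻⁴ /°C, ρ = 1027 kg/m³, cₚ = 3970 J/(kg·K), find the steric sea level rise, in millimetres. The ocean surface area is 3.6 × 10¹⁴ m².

Δh = 29 mm

Per unit area: Q = 280×10²¹ / (3.6×10¹⁴) ≈ 7.778×10⁸ J/m²
Δh = αQ/(ρcₚ) = 1.5×10⁻⁴ × 7.778×10⁸ / (1027 × 3970) ≈ 0.028615 m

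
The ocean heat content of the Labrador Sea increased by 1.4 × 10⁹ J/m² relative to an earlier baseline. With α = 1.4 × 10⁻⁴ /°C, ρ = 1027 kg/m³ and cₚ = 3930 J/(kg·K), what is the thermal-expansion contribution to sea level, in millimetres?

Δh = αQ/(ρcₚ) = 1.4×10⁻⁴ × 1.4×10⁹ / (1027 × 3930) ≈ 0.048562 m

49 mm of thermosteric rise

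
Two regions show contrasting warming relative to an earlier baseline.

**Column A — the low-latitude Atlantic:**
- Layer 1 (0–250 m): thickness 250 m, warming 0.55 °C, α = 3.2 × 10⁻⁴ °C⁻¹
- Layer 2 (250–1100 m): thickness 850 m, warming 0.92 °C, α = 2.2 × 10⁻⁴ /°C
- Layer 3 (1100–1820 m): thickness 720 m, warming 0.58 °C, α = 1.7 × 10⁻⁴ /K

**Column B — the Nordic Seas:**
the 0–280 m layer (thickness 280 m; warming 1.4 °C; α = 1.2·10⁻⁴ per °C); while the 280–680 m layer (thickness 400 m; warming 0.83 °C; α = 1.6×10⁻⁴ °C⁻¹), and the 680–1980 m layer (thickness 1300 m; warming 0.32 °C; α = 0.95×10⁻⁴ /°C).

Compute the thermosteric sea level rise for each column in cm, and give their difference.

A: 28.7 cm; B: 14.0 cm; difference 14.7 cm

A 0–250 m: 250 × 0.55 × 3.2×10⁻⁴ = 0.04400 m
A Layer 2: 2.2×10⁻⁴ × 0.92 × 850 = 0.17204 m
A 1.7×10⁻⁴ × 0.58 × 720 = 0.070992 m
A total: 0.287032 m
B 0–280 m: 280 × 1.2×10⁻⁴ × 1.4 = 0.04704 m
B 280–680 m: 1.6×10⁻⁴ × 400 × 0.83 = 0.05312 m
B Layer 3: 1300 × 0.95×10⁻⁴ × 0.32 = 0.03952 m
B total: 0.13968 m
Difference: 0.287032 − 0.13968 = 0.147352 m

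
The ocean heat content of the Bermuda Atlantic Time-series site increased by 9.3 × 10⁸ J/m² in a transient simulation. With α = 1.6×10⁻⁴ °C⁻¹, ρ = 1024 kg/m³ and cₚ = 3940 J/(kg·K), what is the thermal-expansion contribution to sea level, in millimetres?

Δh = αQ/(ρcₚ) = 1.6×10⁻⁴ × 9.3×10⁸ / (1024 × 3940) ≈ 0.036881 m

37 mm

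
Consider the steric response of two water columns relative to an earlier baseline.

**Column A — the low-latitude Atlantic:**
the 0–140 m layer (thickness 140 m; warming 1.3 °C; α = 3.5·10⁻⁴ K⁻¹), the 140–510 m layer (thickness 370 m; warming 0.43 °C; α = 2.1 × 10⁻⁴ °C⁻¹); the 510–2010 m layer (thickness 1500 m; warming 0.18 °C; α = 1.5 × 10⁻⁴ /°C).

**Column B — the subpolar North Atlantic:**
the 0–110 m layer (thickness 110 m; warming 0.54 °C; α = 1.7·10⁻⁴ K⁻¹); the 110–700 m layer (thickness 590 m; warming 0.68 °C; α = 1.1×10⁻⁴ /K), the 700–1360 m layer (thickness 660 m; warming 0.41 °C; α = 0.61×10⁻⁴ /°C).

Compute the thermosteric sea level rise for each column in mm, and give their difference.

A: 138 mm; B: 70.7 mm; difference 66.9 mm

A 0–140 m: 3.5×10⁻⁴ × 1.3 × 140 = 0.06370 m
A 0.43 × 2.1×10⁻⁴ × 370 = 0.033411 m
A 0.18 × 1500 × 1.5×10⁻⁴ = 0.04050 m
A total: 0.137611 m
B 0–110 m: 0.54 × 110 × 1.7×10⁻⁴ = 0.010098 m
B Layer 2: 0.68 × 1.1×10⁻⁴ × 590 = 0.044132 m
B 700–1360 m: 0.41 × 0.61×10⁻⁴ × 660 = 0.0165066 m
B total: 0.0707366 m
Difference: 0.137611 − 0.0707366 = 0.0668744 m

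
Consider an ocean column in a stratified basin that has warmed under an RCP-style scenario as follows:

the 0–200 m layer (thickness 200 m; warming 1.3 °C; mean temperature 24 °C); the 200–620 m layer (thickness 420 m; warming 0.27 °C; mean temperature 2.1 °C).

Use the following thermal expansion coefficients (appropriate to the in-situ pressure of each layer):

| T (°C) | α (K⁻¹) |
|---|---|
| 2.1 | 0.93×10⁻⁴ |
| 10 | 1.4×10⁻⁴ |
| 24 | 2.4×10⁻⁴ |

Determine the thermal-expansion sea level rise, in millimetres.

about 72.9 mm

Layer 1 at 24 °C → α = 2.4×10⁻⁴ K⁻¹
Layer 2 at 2.1 °C → α = 0.93×10⁻⁴ K⁻¹
Layer 1: 200 × 2.4×10⁻⁴ × 1.3 = 0.06240 m
200–620 m: 0.93×10⁻⁴ × 420 × 0.27 = 0.0105462 m
Δh = 0.06240 + 0.0105462 = 0.0729462 m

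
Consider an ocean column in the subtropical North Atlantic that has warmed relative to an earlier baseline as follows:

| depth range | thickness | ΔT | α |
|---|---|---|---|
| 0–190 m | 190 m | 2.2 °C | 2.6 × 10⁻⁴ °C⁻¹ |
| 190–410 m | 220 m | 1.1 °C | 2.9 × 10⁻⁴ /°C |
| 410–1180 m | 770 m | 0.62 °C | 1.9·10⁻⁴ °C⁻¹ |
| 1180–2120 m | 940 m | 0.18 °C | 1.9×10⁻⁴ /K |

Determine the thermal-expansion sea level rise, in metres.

Layer 1: 190 × 2.2 × 2.6×10⁻⁴ = 0.10868 m
220 × 2.9×10⁻⁴ × 1.1 = 0.07018 m
Layer 3: 770 × 1.9×10⁻⁴ × 0.62 = 0.090706 m
940 × 1.9×10⁻⁴ × 0.18 = 0.032148 m
Δh = 0.10868 + 0.07018 + 0.090706 + 0.032148 = 0.301714 m

0.302 m of thermosteric rise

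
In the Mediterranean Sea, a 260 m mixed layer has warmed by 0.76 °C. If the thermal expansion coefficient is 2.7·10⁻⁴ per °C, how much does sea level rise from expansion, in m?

Δh = αΔT·H = 2.7×10⁻⁴ × 0.76 × 260 = 0.053352 m

Δh = 0.0534 m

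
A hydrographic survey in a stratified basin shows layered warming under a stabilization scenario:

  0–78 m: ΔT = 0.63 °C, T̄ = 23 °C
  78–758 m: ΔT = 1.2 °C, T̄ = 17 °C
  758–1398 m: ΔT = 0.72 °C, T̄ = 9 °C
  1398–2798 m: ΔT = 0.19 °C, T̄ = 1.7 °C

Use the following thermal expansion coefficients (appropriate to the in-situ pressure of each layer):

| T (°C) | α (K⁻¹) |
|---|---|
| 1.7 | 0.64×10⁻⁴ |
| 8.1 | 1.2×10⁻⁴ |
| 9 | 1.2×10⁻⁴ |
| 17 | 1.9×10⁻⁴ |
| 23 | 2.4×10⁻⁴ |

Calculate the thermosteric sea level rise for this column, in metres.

Δh ≈ 0.24 m

Layer 1 at 23 °C → α = 2.4×10⁻⁴ K⁻¹
Layer 2 at 17 °C → α = 1.9×10⁻⁴ K⁻¹
Layer 3 at 9 °C → α = 1.2×10⁻⁴ K⁻¹
Layer 4 at 1.7 °C → α = 0.64×10⁻⁴ K⁻¹
0–78 m: 2.4×10⁻⁴ × 78 × 0.63 = 0.0117936 m
680 × 1.2 × 1.9×10⁻⁴ = 0.15504 m
0.72 × 1.2×10⁻⁴ × 640 = 0.055296 m
Layer 4: 1400 × 0.64×10⁻⁴ × 0.19 = 0.017024 m
Δh = 0.0117936 + 0.15504 + 0.055296 + 0.017024 = 0.2391536 m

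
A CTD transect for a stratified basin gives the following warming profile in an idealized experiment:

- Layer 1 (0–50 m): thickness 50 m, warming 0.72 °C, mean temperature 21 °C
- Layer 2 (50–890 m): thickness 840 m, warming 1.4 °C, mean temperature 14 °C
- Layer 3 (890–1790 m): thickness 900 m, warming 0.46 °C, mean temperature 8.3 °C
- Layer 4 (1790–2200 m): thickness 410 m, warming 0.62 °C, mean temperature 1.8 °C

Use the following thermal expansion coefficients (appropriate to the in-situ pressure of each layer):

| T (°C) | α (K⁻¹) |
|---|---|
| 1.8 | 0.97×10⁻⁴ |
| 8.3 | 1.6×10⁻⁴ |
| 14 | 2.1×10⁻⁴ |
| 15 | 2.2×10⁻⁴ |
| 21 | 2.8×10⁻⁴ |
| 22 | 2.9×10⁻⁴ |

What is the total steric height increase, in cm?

Layer 1 at 21 °C → α = 2.8×10⁻⁴ K⁻¹
Layer 2 at 14 °C → α = 2.1×10⁻⁴ K⁻¹
Layer 3 at 8.3 °C → α = 1.6×10⁻⁴ K⁻¹
Layer 4 at 1.8 °C → α = 0.97×10⁻⁴ K⁻¹
2.8×10⁻⁴ × 0.72 × 50 = 0.01008 m
2.1×10⁻⁴ × 840 × 1.4 = 0.24696 m
Layer 3: 900 × 1.6×10⁻⁴ × 0.46 = 0.06624 m
Layer 4: 0.62 × 410 × 0.97×10⁻⁴ = 0.0246574 m
Δh = 0.01008 + 0.24696 + 0.06624 + 0.0246574 = 0.3479374 m

Δh = 34.8 cm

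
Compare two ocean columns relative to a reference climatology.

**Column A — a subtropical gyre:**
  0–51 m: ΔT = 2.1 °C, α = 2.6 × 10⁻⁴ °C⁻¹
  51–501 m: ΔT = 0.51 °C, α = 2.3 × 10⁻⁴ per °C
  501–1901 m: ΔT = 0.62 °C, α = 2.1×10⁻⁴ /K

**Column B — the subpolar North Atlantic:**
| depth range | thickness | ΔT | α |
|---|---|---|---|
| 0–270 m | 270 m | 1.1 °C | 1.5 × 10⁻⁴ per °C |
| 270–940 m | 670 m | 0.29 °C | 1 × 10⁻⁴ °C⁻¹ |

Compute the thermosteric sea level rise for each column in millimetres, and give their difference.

Δh_A ≈ 263 mm, Δh_B ≈ 64.0 mm; difference ≈ 199 mm

A Layer 1: 2.6×10⁻⁴ × 2.1 × 51 = 0.027846 m
A Layer 2: 0.51 × 450 × 2.3×10⁻⁴ = 0.052785 m
A 0.62 × 1400 × 2.1×10⁻⁴ = 0.18228 m
A total: 0.262911 m
B 1.1 × 1.5×10⁻⁴ × 270 = 0.04455 m
B 270–940 m: 0.29 × 1×10⁻⁴ × 670 = 0.01943 m
B total: 0.06398 m
Difference: 0.262911 − 0.06398 = 0.198931 m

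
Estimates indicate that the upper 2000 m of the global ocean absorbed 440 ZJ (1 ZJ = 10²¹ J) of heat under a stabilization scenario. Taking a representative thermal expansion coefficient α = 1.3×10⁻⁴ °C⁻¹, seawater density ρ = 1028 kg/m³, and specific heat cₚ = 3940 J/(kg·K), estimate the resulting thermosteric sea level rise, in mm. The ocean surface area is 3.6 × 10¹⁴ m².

39 mm

Per unit area: Q = 440×10²¹ / (3.6×10¹⁴) ≈ 1.222×10⁹ J/m²
Δh = αQ/(ρcₚ) = 1.3×10⁻⁴ × 1.222×10⁹ / (1028 × 3940) ≈ 0.039222 m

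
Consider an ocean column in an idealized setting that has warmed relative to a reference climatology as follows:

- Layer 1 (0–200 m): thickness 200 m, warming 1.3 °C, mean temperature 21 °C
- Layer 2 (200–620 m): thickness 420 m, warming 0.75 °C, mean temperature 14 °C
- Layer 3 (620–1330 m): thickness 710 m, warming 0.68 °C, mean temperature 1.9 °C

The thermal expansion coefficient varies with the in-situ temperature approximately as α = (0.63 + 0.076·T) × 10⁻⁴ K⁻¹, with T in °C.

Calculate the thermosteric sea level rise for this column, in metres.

Δh = 0.15 m

Layer 1: α = (0.63 + 0.076×21)×10⁻⁴ = 2.226×10⁻⁴ K⁻¹
Layer 2: α = (0.63 + 0.076×14)×10⁻⁴ = 1.694×10⁻⁴ K⁻¹
Layer 3: α = (0.63 + 0.076×1.9)×10⁻⁴ = 0.7744×10⁻⁴ K⁻¹
1.3 × 200 × 2.226×10⁻⁴ = 0.057876 m
1.694×10⁻⁴ × 420 × 0.75 = 0.053361 m
Layer 3: 710 × 0.68 × 0.7744×10⁻⁴ = 0.037388032 m
Δh = 0.057876 + 0.053361 + 0.037388032 = 0.148625032 m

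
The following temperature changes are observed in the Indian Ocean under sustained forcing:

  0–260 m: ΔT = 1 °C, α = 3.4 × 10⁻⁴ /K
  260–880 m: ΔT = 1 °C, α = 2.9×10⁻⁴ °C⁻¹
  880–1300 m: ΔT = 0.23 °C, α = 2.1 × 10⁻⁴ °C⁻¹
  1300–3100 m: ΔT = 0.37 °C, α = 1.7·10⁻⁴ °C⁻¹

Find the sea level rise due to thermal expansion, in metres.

1 × 260 × 3.4×10⁻⁴ = 0.08840 m
260–880 m: 1 × 2.9×10⁻⁴ × 620 = 0.17980 m
Layer 3: 2.1×10⁻⁴ × 420 × 0.23 = 0.020286 m
1800 × 1.7×10⁻⁴ × 0.37 = 0.11322 m
Δh = 0.08840 + 0.17980 + 0.020286 + 0.11322 = 0.401706 m

about 0.402 m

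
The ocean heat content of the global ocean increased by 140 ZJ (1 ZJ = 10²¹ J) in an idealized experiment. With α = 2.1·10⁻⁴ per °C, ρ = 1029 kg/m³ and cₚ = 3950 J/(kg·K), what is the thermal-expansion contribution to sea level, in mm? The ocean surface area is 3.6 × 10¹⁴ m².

20.1 mm

Per unit area: Q = 140×10²¹ / (3.6×10¹⁴) ≈ 3.889×10⁸ J/m²
Δh = αQ/(ρcₚ) = 2.1×10⁻⁴ × 3.889×10⁸ / (1029 × 3950) ≈ 0.020093 m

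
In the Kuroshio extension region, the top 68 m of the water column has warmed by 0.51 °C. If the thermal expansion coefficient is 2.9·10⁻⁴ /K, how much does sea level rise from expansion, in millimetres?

Δh = αΔT·H = 2.9×10⁻⁴ × 0.51 × 68 = 0.0100572 m

about 10.1 mm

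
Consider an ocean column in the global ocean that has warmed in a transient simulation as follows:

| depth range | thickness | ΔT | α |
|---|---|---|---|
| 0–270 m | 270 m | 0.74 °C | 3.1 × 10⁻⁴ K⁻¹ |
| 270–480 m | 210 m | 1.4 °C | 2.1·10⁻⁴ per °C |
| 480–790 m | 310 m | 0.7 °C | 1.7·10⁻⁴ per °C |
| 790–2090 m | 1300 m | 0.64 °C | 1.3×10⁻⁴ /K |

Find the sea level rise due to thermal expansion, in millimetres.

Δh ≈ 270 mm

3.1×10⁻⁴ × 270 × 0.74 = 0.061938 m
1.4 × 210 × 2.1×10⁻⁴ = 0.06174 m
480–790 m: 310 × 0.7 × 1.7×10⁻⁴ = 0.03689 m
0.64 × 1.3×10⁻⁴ × 1300 = 0.10816 m
Δh = 0.061938 + 0.06174 + 0.03689 + 0.10816 = 0.268728 m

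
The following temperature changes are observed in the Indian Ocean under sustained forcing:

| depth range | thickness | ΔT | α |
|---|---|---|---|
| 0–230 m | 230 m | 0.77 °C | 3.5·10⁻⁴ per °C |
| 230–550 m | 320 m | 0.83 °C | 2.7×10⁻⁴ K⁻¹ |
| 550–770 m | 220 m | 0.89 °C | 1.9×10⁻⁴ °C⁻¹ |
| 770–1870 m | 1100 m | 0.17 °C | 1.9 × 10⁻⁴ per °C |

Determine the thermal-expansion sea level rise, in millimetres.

Layer 1: 230 × 3.5×10⁻⁴ × 0.77 = 0.061985 m
230–550 m: 0.83 × 320 × 2.7×10⁻⁴ = 0.071712 m
550–770 m: 220 × 1.9×10⁻⁴ × 0.89 = 0.037202 m
Layer 4: 1.9×10⁻⁴ × 0.17 × 1100 = 0.03553 m
Δh = 0.061985 + 0.071712 + 0.037202 + 0.03553 = 0.206429 m

about 210 mm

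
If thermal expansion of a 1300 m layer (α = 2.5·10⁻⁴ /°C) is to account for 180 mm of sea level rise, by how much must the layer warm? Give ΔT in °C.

ΔT = Δh/(αH) = 0.18 / (2.5×10⁻⁴ × 1300) ≈ 0.5538 °C

0.554 °C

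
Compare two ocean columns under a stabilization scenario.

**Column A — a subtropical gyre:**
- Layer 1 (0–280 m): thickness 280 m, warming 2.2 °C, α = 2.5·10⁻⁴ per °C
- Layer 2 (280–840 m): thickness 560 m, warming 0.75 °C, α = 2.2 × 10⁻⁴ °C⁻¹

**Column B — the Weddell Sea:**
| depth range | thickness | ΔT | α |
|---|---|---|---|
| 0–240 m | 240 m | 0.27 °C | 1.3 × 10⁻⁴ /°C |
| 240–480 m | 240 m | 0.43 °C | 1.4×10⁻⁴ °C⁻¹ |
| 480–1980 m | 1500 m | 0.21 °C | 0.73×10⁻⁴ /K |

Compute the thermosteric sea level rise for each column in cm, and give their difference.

A 2.2 × 2.5×10⁻⁴ × 280 = 0.15400 m
A Layer 2: 560 × 0.75 × 2.2×10⁻⁴ = 0.09240 m
A total: 0.24640 m
B 0.27 × 1.3×10⁻⁴ × 240 = 0.008424 m
B 1.4×10⁻⁴ × 0.43 × 240 = 0.014448 m
B 480–1980 m: 1500 × 0.21 × 0.73×10⁻⁴ = 0.022995 m
B total: 0.045867 m
Difference: 0.24640 − 0.045867 = 0.200533 m

Δh_A ≈ 24.6 cm, Δh_B ≈ 4.59 cm; difference ≈ 20.1 cm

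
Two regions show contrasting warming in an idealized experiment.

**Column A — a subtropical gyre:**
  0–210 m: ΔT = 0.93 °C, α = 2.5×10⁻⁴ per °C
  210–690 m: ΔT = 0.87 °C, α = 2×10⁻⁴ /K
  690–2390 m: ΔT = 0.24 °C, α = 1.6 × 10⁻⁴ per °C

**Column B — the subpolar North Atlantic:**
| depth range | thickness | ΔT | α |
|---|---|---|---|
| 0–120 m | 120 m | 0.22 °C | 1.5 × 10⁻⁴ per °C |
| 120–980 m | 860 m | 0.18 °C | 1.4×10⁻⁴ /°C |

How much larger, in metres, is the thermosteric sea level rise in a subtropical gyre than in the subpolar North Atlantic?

A Layer 1: 0.93 × 2.5×10⁻⁴ × 210 = 0.048825 m
A 0.87 × 2×10⁻⁴ × 480 = 0.08352 m
A 1700 × 1.6×10⁻⁴ × 0.24 = 0.06528 m
A total: 0.197625 m
B 0–120 m: 120 × 0.22 × 1.5×10⁻⁴ = 0.00396 m
B 120–980 m: 0.18 × 1.4×10⁻⁴ × 860 = 0.021672 m
B total: 0.025632 m
Difference: 0.197625 − 0.025632 = 0.171993 m

0.17 m larger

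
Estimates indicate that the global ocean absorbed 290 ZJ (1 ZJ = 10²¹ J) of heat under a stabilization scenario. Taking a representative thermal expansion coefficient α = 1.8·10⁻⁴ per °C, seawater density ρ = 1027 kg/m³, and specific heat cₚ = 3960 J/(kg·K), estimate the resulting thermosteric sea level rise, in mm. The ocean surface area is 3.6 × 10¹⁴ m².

Per unit area: Q = 290×10²¹ / (3.6×10¹⁴) ≈ 8.056×10⁸ J/m²
Δh = αQ/(ρcₚ) = 1.8×10⁻⁴ × 8.056×10⁸ / (1027 × 3960) ≈ 0.035655 m

Δh ≈ 35.7 mm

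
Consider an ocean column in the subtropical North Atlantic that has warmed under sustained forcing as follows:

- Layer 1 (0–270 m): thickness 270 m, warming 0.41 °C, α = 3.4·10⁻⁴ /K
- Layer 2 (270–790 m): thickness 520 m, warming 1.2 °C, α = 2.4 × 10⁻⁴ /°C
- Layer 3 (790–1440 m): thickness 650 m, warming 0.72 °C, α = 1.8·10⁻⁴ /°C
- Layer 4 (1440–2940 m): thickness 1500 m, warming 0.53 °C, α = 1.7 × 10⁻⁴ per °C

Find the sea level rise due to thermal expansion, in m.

3.4×10⁻⁴ × 0.41 × 270 = 0.037638 m
Layer 2: 2.4×10⁻⁴ × 1.2 × 520 = 0.14976 m
0.72 × 650 × 1.8×10⁻⁴ = 0.08424 m
Layer 4: 0.53 × 1500 × 1.7×10⁻⁴ = 0.13515 m
Δh = 0.037638 + 0.14976 + 0.08424 + 0.13515 = 0.406788 m

about 0.41 m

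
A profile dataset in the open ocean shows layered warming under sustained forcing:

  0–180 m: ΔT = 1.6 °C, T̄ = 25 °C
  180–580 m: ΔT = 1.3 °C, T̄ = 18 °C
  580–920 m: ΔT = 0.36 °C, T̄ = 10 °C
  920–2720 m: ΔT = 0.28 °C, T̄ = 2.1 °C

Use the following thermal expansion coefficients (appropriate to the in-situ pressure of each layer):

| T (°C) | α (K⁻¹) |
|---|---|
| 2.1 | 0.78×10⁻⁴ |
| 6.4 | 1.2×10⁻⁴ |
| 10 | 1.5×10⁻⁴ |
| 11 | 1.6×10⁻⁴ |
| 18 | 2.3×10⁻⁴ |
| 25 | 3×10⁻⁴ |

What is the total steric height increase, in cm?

about 26.4 cm

Layer 1 at 25 °C → α = 3×10⁻⁴ K⁻¹
Layer 2 at 18 °C → α = 2.3×10⁻⁴ K⁻¹
Layer 3 at 10 °C → α = 1.5×10⁻⁴ K⁻¹
Layer 4 at 2.1 °C → α = 0.78×10⁻⁴ K⁻¹
3×10⁻⁴ × 180 × 1.6 = 0.08640 m
400 × 2.3×10⁻⁴ × 1.3 = 0.11960 m
Layer 3: 0.36 × 1.5×10⁻⁴ × 340 = 0.01836 m
920–2720 m: 1800 × 0.28 × 0.78×10⁻⁴ = 0.039312 m
Δh = 0.08640 + 0.11960 + 0.01836 + 0.039312 = 0.263672 m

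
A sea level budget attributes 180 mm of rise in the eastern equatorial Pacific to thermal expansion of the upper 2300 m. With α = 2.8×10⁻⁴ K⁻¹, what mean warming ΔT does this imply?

ΔT = Δh/(αH) = 0.18 / (2.8×10⁻⁴ × 2300) ≈ 0.2795 K

0.28 K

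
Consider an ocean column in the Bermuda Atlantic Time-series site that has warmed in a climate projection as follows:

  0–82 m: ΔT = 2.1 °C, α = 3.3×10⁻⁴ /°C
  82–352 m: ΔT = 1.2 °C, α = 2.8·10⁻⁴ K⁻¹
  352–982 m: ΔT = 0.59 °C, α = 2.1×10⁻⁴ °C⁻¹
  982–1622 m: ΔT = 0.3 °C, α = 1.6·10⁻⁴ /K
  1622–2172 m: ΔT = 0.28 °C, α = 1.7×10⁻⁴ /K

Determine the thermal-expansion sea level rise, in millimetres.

283 mm of thermosteric rise

Layer 1: 82 × 2.1 × 3.3×10⁻⁴ = 0.056826 m
82–352 m: 270 × 1.2 × 2.8×10⁻⁴ = 0.09072 m
2.1×10⁻⁴ × 0.59 × 630 = 0.078057 m
Layer 4: 640 × 0.3 × 1.6×10⁻⁴ = 0.03072 m
550 × 1.7×10⁻⁴ × 0.28 = 0.02618 m
Δh = 0.056826 + 0.09072 + 0.078057 + 0.03072 + 0.02618 = 0.282503 m ≈ 283 mm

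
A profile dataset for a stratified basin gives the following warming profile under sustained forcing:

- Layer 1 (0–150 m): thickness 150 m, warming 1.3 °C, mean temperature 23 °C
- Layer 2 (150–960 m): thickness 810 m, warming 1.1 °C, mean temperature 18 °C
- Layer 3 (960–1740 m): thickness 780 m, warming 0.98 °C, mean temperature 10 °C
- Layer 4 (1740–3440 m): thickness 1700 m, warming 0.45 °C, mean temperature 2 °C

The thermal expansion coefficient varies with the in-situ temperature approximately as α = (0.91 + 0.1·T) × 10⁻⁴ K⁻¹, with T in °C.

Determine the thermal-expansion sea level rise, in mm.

535 mm of thermosteric rise

Layer 1: α = (0.91 + 0.1×23)×10⁻⁴ = 3.21×10⁻⁴ K⁻¹
Layer 2: α = (0.91 + 0.1×18)×10⁻⁴ = 2.71×10⁻⁴ K⁻¹
Layer 3: α = (0.91 + 0.1×10)×10⁻⁴ = 1.91×10⁻⁴ K⁻¹
Layer 4: α = (0.91 + 0.1×2)×10⁻⁴ = 1.11×10⁻⁴ K⁻¹
Layer 1: 3.21×10⁻⁴ × 150 × 1.3 = 0.062595 m
150–960 m: 810 × 2.71×10⁻⁴ × 1.1 = 0.241461 m
0.98 × 1.91×10⁻⁴ × 780 = 0.1460004 m
Layer 4: 0.45 × 1700 × 1.11×10⁻⁴ = 0.084915 m
Δh = 0.062595 + 0.241461 + 0.1460004 + 0.084915 = 0.5349714 m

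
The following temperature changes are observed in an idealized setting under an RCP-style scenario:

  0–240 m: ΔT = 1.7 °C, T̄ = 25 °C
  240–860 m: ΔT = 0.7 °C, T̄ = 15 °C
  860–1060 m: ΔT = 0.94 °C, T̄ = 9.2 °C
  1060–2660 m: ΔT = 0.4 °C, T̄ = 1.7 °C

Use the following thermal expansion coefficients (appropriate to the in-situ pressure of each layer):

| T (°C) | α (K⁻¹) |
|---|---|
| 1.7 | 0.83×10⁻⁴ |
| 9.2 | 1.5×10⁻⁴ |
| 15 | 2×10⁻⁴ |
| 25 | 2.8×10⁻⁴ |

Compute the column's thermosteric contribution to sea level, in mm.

Layer 1 at 25 °C → α = 2.8×10⁻⁴ K⁻¹
Layer 2 at 15 °C → α = 2×10⁻⁴ K⁻¹
Layer 3 at 9.2 °C → α = 1.5×10⁻⁴ K⁻¹
Layer 4 at 1.7 °C → α = 0.83×10⁻⁴ K⁻¹
Layer 1: 2.8×10⁻⁴ × 240 × 1.7 = 0.11424 m
Layer 2: 620 × 2×10⁻⁴ × 0.7 = 0.08680 m
0.94 × 1.5×10⁻⁴ × 200 = 0.02820 m
0.4 × 1600 × 0.83×10⁻⁴ = 0.05312 m
Δh = 0.11424 + 0.08680 + 0.02820 + 0.05312 = 0.28236 m ≈ 282 mm

Δh = 282 mm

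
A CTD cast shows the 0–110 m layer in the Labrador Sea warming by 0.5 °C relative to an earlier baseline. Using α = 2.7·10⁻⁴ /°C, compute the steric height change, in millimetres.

Δh ≈ 14.9 mm

Δh = αΔT·H = 2.7×10⁻⁴ × 0.5 × 110 = 0.01485 m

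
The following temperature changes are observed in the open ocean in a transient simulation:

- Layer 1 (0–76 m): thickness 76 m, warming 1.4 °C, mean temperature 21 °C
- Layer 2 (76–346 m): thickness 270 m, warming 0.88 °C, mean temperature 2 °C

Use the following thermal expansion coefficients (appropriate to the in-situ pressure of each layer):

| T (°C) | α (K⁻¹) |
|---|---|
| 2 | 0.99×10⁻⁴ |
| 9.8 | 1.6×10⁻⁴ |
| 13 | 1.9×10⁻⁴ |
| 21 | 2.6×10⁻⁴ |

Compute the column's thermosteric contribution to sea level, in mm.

about 51.2 mm

Layer 1 at 21 °C → α = 2.6×10⁻⁴ K⁻¹
Layer 2 at 2 °C → α = 0.99×10⁻⁴ K⁻¹
Layer 1: 1.4 × 76 × 2.6×10⁻⁴ = 0.027664 m
Layer 2: 270 × 0.88 × 0.99×10⁻⁴ = 0.0235224 m
Δh = 0.027664 + 0.0235224 = 0.0511864 m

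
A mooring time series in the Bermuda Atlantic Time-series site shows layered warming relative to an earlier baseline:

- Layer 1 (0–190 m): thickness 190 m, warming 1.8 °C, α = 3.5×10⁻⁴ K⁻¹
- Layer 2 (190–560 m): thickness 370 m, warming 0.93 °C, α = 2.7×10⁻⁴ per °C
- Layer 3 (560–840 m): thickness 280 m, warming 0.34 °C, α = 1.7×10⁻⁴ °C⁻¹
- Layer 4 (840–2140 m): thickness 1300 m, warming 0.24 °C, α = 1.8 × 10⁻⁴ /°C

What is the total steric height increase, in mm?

Layer 1: 1.8 × 3.5×10⁻⁴ × 190 = 0.11970 m
Layer 2: 2.7×10⁻⁴ × 370 × 0.93 = 0.092907 m
Layer 3: 280 × 1.7×10⁻⁴ × 0.34 = 0.016184 m
Layer 4: 1.8×10⁻⁴ × 0.24 × 1300 = 0.05616 m
Δh = 0.11970 + 0.092907 + 0.016184 + 0.05616 = 0.284951 m

Δh ≈ 285 mm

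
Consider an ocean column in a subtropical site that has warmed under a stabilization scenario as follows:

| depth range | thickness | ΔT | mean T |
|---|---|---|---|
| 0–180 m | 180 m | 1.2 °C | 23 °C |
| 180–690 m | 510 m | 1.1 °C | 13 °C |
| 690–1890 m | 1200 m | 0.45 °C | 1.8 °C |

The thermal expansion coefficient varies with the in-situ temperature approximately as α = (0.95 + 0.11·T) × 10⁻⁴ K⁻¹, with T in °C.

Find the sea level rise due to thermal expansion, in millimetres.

Layer 1: α = (0.95 + 0.11×23)×10⁻⁴ = 3.48×10⁻⁴ K⁻¹
Layer 2: α = (0.95 + 0.11×13)×10⁻⁴ = 2.38×10⁻⁴ K⁻¹
Layer 3: α = (0.95 + 0.11×1.8)×10⁻⁴ = 1.148×10⁻⁴ K⁻¹
Layer 1: 1.2 × 180 × 3.48×10⁻⁴ = 0.075168 m
Layer 2: 510 × 1.1 × 2.38×10⁻⁴ = 0.133518 m
Layer 3: 1.148×10⁻⁴ × 1200 × 0.45 = 0.061992 m
Δh = 0.075168 + 0.133518 + 0.061992 = 0.270678 m ≈ 270 mm

Δh = 270 mm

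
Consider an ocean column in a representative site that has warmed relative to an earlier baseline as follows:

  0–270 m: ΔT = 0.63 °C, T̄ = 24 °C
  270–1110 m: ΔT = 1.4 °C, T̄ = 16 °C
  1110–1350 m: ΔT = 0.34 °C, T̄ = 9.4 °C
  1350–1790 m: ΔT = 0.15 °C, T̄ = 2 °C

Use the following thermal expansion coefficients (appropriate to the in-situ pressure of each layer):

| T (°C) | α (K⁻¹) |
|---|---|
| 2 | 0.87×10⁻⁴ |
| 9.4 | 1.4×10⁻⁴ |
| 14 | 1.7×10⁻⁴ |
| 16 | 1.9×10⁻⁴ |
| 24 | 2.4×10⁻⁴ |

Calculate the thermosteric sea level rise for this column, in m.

Δh ≈ 0.281 m

Layer 1 at 24 °C → α = 2.4×10⁻⁴ K⁻¹
Layer 2 at 16 °C → α = 1.9×10⁻⁴ K⁻¹
Layer 3 at 9.4 °C → α = 1.4×10⁻⁴ K⁻¹
Layer 4 at 2 °C → α = 0.87×10⁻⁴ K⁻¹
Layer 1: 0.63 × 270 × 2.4×10⁻⁴ = 0.040824 m
Layer 2: 1.9×10⁻⁴ × 840 × 1.4 = 0.22344 m
1110–1350 m: 0.34 × 1.4×10⁻⁴ × 240 = 0.011424 m
1350–1790 m: 440 × 0.87×10⁻⁴ × 0.15 = 0.005742 m
Δh = 0.040824 + 0.22344 + 0.011424 + 0.005742 = 0.28143 m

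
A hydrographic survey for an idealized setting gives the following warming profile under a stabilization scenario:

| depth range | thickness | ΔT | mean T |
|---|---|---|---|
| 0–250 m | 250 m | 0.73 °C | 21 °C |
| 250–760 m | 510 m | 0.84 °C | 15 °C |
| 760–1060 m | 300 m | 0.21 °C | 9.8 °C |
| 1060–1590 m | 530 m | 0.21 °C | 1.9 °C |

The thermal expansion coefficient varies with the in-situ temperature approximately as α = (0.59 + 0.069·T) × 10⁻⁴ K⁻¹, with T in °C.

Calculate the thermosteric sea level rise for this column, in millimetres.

Layer 1: α = (0.59 + 0.069×21)×10⁻⁴ = 2.039×10⁻⁴ K⁻¹
Layer 2: α = (0.59 + 0.069×15)×10⁻⁴ = 1.625×10⁻⁴ K⁻¹
Layer 3: α = (0.59 + 0.069×9.8)×10⁻⁴ = 1.2662×10⁻⁴ K⁻¹
Layer 4: α = (0.59 + 0.069×1.9)×10⁻⁴ = 0.7211×10⁻⁴ K⁻¹
Layer 1: 2.039×10⁻⁴ × 250 × 0.73 = 0.03721175 m
250–760 m: 1.625×10⁻⁴ × 510 × 0.84 = 0.069615 m
760–1060 m: 0.21 × 1.2662×10⁻⁴ × 300 = 0.00797706 m
1060–1590 m: 0.21 × 530 × 0.7211×10⁻⁴ = 0.008025843 m
Δh = 0.03721175 + 0.069615 + 0.00797706 + 0.008025843 = 0.122829653 m ≈ 123 mm

123 mm of thermosteric rise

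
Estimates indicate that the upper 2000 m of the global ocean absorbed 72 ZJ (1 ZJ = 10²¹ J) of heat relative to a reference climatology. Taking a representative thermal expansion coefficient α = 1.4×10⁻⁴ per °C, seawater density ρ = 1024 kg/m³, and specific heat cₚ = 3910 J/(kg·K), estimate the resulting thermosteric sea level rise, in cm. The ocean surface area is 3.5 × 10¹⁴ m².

Δh = 0.719 cm

Per unit area: Q = 72×10²¹ / (3.5×10¹⁴) ≈ 2.057×10⁸ J/m²
Δh = αQ/(ρcₚ) = 1.4×10⁻⁴ × 2.057×10⁸ / (1024 × 3910) ≈ 0.0071926 m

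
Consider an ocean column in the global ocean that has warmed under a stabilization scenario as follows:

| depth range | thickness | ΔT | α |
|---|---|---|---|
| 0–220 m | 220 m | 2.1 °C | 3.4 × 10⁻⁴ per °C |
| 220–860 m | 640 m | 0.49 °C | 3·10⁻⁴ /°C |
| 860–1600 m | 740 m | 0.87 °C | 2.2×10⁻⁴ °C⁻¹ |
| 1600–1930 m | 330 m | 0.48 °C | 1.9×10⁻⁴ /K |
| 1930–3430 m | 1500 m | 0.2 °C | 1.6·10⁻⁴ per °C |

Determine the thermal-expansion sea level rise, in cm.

Δh ≈ 47.1 cm

Layer 1: 3.4×10⁻⁴ × 220 × 2.1 = 0.15708 m
3×10⁻⁴ × 0.49 × 640 = 0.09408 m
860–1600 m: 0.87 × 2.2×10⁻⁴ × 740 = 0.141636 m
1600–1930 m: 1.9×10⁻⁴ × 0.48 × 330 = 0.030096 m
1930–3430 m: 1500 × 1.6×10⁻⁴ × 0.2 = 0.04800 m
Δh = 0.15708 + 0.09408 + 0.141636 + 0.030096 + 0.04800 = 0.470892 m ≈ 47.1 cm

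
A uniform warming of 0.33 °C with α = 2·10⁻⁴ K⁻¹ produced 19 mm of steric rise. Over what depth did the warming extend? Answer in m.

288 m

H = Δh/(αΔT) = 0.019 / (2×10⁻⁴ × 0.33) ≈ 287.9 m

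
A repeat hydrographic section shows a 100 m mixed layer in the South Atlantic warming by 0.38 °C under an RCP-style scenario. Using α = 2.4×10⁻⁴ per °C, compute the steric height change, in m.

Δh = αΔT·H = 2.4×10⁻⁴ × 0.38 × 100 = 0.00912 m

Δh = 0.00912 m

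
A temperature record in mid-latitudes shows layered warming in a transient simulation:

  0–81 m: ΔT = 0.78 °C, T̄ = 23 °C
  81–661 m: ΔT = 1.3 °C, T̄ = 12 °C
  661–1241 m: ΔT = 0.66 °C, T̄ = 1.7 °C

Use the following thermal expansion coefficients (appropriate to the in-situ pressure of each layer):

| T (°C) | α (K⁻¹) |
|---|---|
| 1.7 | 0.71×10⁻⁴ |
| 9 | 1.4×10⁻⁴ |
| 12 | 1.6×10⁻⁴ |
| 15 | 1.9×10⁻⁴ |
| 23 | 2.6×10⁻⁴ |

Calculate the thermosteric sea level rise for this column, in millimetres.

Layer 1 at 23 °C → α = 2.6×10⁻⁴ K⁻¹
Layer 2 at 12 °C → α = 1.6×10⁻⁴ K⁻¹
Layer 3 at 1.7 °C → α = 0.71×10⁻⁴ K⁻¹
0–81 m: 2.6×10⁻⁴ × 81 × 0.78 = 0.0164268 m
81–661 m: 1.6×10⁻⁴ × 1.3 × 580 = 0.12064 m
0.66 × 580 × 0.71×10⁻⁴ = 0.0271788 m
Δh = 0.0164268 + 0.12064 + 0.0271788 = 0.1642456 m

164 mm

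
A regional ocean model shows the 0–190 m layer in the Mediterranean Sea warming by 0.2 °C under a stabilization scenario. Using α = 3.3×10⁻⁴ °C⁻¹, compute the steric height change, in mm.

13 mm of thermosteric rise

Δh = αΔT·H = 3.3×10⁻⁴ × 0.2 × 190 = 0.01254 m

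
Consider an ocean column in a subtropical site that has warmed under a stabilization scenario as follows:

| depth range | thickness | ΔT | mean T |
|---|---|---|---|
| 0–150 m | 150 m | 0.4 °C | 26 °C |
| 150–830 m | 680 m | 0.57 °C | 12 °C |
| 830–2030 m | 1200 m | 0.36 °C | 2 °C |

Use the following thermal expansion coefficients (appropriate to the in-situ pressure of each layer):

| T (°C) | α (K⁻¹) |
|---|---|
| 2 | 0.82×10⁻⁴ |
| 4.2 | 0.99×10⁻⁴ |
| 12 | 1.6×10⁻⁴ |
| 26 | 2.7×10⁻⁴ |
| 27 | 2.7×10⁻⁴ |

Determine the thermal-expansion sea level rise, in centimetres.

Layer 1 at 26 °C → α = 2.7×10⁻⁴ K⁻¹
Layer 2 at 12 °C → α = 1.6×10⁻⁴ K⁻¹
Layer 3 at 2 °C → α = 0.82×10⁻⁴ K⁻¹
Layer 1: 0.4 × 150 × 2.7×10⁻⁴ = 0.01620 m
680 × 0.57 × 1.6×10⁻⁴ = 0.062016 m
0.36 × 1200 × 0.82×10⁻⁴ = 0.035424 m
Δh = 0.01620 + 0.062016 + 0.035424 = 0.11364 m

Δh ≈ 11.4 cm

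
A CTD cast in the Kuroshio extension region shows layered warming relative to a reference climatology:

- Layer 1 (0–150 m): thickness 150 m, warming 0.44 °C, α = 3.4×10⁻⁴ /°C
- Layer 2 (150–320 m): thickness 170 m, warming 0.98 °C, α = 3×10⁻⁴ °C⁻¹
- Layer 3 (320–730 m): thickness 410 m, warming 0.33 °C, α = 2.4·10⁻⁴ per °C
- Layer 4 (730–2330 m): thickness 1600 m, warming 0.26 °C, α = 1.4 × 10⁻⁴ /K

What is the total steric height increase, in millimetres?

Δh = 163 mm

0–150 m: 0.44 × 3.4×10⁻⁴ × 150 = 0.02244 m
150–320 m: 3×10⁻⁴ × 170 × 0.98 = 0.04998 m
410 × 0.33 × 2.4×10⁻⁴ = 0.032472 m
730–2330 m: 1600 × 0.26 × 1.4×10⁻⁴ = 0.05824 m
Δh = 0.02244 + 0.04998 + 0.032472 + 0.05824 = 0.163132 m ≈ 163 mm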